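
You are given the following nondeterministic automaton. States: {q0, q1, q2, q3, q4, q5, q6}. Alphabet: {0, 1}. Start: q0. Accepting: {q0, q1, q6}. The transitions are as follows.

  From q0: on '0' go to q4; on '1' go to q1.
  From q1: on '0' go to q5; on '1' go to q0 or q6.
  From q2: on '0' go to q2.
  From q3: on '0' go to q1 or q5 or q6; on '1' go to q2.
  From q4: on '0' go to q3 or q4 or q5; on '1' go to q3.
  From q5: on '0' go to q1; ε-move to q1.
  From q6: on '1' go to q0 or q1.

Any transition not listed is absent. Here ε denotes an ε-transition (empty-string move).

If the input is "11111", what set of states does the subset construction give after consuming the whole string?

Start in {q0}.
Read '1': {q0} → {q1}.
Read '1': {q1} → {q0, q6}.
Read '1': {q0, q6} → {q0, q1}.
Read '1': {q0, q1} → {q0, q1, q6}.
Read '1': {q0, q1, q6} → {q0, q1, q6}.

{q0, q1, q6}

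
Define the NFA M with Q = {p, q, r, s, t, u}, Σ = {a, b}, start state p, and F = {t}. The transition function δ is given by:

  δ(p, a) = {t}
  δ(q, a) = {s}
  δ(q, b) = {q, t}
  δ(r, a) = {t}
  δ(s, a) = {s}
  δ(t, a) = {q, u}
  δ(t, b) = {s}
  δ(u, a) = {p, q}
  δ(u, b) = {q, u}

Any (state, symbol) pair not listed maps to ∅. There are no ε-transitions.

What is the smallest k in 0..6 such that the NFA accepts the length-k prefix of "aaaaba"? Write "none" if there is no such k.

1

Start in {p}.
Read 'a': p→{t}; now {t}.
None of the earlier sets intersect F, but {t} does.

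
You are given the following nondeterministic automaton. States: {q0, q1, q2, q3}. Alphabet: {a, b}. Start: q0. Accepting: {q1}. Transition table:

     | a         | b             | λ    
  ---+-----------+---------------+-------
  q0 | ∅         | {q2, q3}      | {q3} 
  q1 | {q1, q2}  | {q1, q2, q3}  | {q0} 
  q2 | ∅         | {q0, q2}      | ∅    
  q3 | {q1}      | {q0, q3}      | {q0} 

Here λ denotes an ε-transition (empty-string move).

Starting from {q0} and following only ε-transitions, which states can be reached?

Begin with {q0}.
ε-move q0 → q3; add q3.

{q0, q3}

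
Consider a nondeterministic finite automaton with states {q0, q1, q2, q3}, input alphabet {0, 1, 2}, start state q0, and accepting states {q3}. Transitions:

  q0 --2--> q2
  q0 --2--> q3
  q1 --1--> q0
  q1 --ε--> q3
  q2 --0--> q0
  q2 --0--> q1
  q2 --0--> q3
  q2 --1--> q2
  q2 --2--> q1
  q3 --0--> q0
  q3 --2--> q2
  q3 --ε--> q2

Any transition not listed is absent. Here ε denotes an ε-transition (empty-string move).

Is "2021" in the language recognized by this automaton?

No

Start in {q0}.
Read '2': {q0} → {q2, q3}.
Read '0': {q2, q3} → {q0, q1, q2, q3}.
Read '2': {q0, q1, q2, q3} → {q1, q2, q3}.
Read '1': {q1, q2, q3} → {q0, q2}.
The final set {q0, q2} contains no accepting state.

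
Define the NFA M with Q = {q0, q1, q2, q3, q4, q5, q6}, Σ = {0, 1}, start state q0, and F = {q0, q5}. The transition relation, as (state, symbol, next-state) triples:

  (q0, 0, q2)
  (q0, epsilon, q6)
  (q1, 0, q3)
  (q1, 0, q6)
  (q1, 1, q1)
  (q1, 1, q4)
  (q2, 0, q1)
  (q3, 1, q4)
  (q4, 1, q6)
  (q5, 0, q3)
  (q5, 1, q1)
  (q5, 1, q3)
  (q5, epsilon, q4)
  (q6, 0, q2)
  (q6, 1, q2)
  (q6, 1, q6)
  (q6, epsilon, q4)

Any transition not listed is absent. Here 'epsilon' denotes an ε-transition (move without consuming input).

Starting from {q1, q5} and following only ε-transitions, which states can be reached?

Begin with {q1, q5}.
ε-move q5 → q4; add q4.

{q1, q4, q5}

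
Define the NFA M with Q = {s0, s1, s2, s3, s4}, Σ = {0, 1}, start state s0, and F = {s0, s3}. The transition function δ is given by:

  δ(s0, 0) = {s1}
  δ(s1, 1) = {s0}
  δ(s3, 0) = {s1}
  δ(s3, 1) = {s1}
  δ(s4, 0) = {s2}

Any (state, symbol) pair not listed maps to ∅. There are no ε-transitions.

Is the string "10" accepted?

No

Start in {s0}.
Read '1': s0→∅; now ∅.
The set is empty and remains empty for the remaining 1 symbol.
The final set ∅ contains no accepting state.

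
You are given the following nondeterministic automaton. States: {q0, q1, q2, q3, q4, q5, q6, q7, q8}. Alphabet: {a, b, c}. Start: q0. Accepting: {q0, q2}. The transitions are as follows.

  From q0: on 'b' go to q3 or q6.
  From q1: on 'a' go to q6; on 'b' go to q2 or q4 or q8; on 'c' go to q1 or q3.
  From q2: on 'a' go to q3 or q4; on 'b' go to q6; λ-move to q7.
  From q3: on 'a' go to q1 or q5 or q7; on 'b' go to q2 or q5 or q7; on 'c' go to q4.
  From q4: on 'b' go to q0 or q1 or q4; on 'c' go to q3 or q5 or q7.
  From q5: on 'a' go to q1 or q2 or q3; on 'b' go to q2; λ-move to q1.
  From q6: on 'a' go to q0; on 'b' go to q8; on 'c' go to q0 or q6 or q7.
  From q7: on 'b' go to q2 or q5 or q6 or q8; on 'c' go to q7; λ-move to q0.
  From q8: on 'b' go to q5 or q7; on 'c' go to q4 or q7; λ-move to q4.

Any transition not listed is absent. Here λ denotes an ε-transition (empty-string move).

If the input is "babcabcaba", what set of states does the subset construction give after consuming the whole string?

{q0, q1, q2, q3, q4, q5, q6, q7}

Start in {q0}.
Read 'b': {q0} → {q3, q6}.
Read 'a': {q3, q6} → {q0, q1, q5, q7}.
Read 'b': {q0, q1, q5, q7} → {q0, q1, q2, q3, q4, q5, q6, q7, q8}.
Read 'c': {q0, q1, q2, q3, q4, q5, q6, q7, q8} → {q0, q1, q3, q4, q5, q6, q7}.
Read 'a': {q0, q1, q3, q4, q5, q6, q7} → {q0, q1, q2, q3, q5, q6, q7}.
Read 'b': {q0, q1, q2, q3, q5, q6, q7} → {q0, q1, q2, q3, q4, q5, q6, q7, q8}.
Read 'c': {q0, q1, q2, q3, q4, q5, q6, q7, q8} → {q0, q1, q3, q4, q5, q6, q7}.
Read 'a': {q0, q1, q3, q4, q5, q6, q7} → {q0, q1, q2, q3, q5, q6, q7}.
Read 'b': {q0, q1, q2, q3, q5, q6, q7} → {q0, q1, q2, q3, q4, q5, q6, q7, q8}.
Read 'a': {q0, q1, q2, q3, q4, q5, q6, q7, q8} → {q0, q1, q2, q3, q4, q5, q6, q7}.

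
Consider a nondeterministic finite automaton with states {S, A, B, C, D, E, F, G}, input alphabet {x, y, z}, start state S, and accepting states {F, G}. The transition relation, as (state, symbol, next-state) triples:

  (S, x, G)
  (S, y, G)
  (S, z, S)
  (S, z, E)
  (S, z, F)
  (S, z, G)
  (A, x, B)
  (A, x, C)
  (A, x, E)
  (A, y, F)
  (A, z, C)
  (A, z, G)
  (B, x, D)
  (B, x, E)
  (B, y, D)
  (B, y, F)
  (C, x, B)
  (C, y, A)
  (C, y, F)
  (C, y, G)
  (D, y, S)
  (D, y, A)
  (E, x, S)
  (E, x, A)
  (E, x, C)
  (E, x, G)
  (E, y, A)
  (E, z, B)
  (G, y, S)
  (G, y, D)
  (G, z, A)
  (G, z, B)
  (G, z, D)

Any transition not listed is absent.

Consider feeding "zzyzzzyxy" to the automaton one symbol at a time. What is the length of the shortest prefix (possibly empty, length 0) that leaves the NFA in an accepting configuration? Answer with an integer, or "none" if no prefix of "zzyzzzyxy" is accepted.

Start in {S}.
Read 'z': {S} → {S, E, F, G}.
None of the earlier sets intersect F, but {S, E, F, G} does.

1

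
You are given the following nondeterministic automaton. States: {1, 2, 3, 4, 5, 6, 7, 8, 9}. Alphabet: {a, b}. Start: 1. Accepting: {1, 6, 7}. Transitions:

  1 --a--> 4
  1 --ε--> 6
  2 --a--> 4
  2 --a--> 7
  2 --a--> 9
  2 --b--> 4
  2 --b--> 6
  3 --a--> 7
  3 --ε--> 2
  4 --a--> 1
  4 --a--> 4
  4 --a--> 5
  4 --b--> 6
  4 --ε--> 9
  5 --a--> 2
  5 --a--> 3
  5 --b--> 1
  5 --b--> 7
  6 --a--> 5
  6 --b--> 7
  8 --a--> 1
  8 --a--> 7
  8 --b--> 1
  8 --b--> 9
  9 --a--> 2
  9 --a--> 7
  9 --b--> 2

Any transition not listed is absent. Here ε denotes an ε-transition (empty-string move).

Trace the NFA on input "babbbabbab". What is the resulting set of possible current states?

∅

Start: ε-closure({1}) = {1, 6}.
Read 'b': {1, 6} → {7}.
Read 'a': {7} → ∅.
The set is empty and remains empty for the remaining 8 symbols.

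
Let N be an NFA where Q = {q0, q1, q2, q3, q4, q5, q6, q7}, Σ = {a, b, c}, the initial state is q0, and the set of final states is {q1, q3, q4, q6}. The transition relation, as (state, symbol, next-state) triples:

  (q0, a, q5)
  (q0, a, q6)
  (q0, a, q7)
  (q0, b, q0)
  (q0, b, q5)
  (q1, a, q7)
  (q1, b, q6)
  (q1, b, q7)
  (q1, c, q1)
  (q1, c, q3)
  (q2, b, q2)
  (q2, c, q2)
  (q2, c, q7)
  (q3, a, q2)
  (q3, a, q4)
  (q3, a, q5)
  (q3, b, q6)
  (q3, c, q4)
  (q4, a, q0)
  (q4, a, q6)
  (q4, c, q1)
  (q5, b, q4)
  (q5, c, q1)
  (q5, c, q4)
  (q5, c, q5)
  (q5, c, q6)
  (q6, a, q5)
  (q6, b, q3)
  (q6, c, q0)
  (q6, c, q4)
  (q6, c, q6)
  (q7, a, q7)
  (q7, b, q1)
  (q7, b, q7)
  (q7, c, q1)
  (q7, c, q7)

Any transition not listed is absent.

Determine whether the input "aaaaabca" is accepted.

Start in {q0}.
Read 'a': q0→{q5, q6, q7}; now {q5, q6, q7}.
Read 'a': q5→∅, q6→{q5}, q7→{q7}; now {q5, q7}.
Read 'a': q5→∅, q7→{q7}; now {q7}.
Read 'a': q7→{q7}; now {q7}.
Read 'a': q7→{q7}; now {q7}.
Read 'b': q7→{q1, q7}; now {q1, q7}.
Read 'c': q1→{q1, q3}, q7→{q1, q7}; now {q1, q3, q7}.
Read 'a': q1→{q7}, q3→{q2, q4, q5}, q7→{q7}; now {q2, q4, q5, q7}.
The final set {q2, q4, q5, q7} contains the accepting state q4.

Yes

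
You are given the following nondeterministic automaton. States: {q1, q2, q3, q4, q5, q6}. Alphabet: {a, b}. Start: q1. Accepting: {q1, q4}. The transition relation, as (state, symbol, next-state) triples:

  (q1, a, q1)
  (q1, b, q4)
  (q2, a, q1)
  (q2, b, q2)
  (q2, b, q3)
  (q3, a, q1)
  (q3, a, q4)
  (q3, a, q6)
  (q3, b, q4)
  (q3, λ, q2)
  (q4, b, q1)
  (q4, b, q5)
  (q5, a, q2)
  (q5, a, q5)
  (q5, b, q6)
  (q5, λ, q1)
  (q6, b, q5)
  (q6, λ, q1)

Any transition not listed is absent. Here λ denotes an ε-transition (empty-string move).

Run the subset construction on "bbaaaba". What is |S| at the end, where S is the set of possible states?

3

Start in {q1}.
Read 'b': q1→{q4}; now {q4}.
Read 'b': q4→{q1, q5}; now {q1, q5}.
Read 'a': q1→{q1}, q5→{q2, q5}; now {q1, q2, q5}.
Read 'a': q1→{q1}, q2→{q1}, q5→{q2, q5}; now {q1, q2, q5}.
Read 'a': q1→{q1}, q2→{q1}, q5→{q2, q5}; now {q1, q2, q5}.
Read 'b': q1→{q4}, q2→{q2, q3}, q5→{q6}; union {q2, q3, q4, q6}; ε-closure = {q1, q2, q3, q4, q6}.
Read 'a': q1→{q1}, q2→{q1}, q3→{q1, q4, q6}, q4→∅, q6→∅; now {q1, q4, q6}.
That set has 3 states.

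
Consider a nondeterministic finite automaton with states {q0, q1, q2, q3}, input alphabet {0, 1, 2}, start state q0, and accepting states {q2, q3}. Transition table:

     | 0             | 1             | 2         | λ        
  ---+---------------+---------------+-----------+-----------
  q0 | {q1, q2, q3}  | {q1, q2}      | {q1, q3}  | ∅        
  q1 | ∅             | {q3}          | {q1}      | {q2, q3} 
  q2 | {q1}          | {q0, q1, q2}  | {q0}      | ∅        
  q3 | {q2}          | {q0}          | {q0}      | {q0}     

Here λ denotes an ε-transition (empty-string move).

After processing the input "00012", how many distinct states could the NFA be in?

4

Start in {q0}.
Read '0': {q0} → {q0, q1, q2, q3}.
Read '0': {q0, q1, q2, q3} → {q0, q1, q2, q3}.
Read '0': {q0, q1, q2, q3} → {q0, q1, q2, q3}.
Read '1': {q0, q1, q2, q3} → {q0, q1, q2, q3}.
Read '2': {q0, q1, q2, q3} → {q0, q1, q2, q3}.
That set has 4 states.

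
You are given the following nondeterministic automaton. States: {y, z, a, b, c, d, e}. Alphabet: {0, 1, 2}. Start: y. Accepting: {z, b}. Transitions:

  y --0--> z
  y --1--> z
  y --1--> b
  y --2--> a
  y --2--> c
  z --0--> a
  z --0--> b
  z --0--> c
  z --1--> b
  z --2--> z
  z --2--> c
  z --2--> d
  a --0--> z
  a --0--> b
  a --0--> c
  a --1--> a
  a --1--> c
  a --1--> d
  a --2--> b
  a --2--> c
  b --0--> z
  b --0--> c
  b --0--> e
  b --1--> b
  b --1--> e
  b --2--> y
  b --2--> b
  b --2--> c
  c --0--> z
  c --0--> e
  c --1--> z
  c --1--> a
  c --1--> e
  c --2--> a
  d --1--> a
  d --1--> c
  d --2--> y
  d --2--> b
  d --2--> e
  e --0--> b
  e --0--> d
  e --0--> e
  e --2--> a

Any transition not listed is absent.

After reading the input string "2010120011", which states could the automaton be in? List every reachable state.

Start in {y}.
Read '2': y→{a, c}; now {a, c}.
Read '0': a→{z, b, c}, c→{z, e}; now {z, b, c, e}.
Read '1': z→{b}, b→{b, e}, c→{z, a, e}, e→∅; now {z, a, b, e}.
Read '0': z→{a, b, c}, a→{z, b, c}, b→{z, c, e}, e→{b, d, e}; now {z, a, b, c, d, e}.
Read '1': z→{b}, a→{a, c, d}, b→{b, e}, c→{z, a, e}, d→{a, c}, e→∅; now {z, a, b, c, d, e}.
Read '2': z→{z, c, d}, a→{b, c}, b→{y, b, c}, c→{a}, d→{y, b, e}, e→{a}; now {y, z, a, b, c, d, e}.
Read '0': y→{z}, z→{a, b, c}, a→{z, b, c}, b→{z, c, e}, c→{z, e}, d→∅, e→{b, d, e}; now {z, a, b, c, d, e}.
Read '0': z→{a, b, c}, a→{z, b, c}, b→{z, c, e}, c→{z, e}, d→∅, e→{b, d, e}; now {z, a, b, c, d, e}.
Read '1': z→{b}, a→{a, c, d}, b→{b, e}, c→{z, a, e}, d→{a, c}, e→∅; now {z, a, b, c, d, e}.
Read '1': z→{b}, a→{a, c, d}, b→{b, e}, c→{z, a, e}, d→{a, c}, e→∅; now {z, a, b, c, d, e}.

{z, a, b, c, d, e}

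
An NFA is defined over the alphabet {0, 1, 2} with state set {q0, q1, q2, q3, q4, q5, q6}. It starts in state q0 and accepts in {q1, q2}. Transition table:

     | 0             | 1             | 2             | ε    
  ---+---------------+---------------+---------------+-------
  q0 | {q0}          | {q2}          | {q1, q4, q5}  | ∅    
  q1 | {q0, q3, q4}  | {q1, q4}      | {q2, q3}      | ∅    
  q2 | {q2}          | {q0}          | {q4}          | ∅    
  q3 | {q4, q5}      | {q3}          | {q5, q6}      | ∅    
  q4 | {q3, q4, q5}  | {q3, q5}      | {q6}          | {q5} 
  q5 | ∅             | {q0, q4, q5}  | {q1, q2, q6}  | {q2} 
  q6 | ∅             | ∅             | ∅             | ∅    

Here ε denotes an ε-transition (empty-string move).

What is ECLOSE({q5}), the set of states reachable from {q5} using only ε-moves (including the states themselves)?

Begin with {q5}.
ε-move q5 → q2; add q2.

{q2, q5}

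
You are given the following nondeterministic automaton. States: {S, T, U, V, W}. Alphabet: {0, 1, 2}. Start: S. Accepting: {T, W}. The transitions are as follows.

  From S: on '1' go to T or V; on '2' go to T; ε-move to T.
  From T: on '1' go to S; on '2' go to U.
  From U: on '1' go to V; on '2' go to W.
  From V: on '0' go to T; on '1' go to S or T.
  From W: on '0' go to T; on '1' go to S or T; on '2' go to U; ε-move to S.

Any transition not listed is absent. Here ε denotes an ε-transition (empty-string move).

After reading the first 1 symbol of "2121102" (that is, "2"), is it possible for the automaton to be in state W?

No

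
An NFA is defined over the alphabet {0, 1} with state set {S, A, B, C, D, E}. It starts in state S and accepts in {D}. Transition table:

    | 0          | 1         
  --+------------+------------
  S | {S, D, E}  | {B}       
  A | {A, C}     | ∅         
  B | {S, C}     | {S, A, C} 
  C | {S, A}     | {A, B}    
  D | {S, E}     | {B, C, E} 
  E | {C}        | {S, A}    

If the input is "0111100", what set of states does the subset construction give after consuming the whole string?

{S, A, C, D, E}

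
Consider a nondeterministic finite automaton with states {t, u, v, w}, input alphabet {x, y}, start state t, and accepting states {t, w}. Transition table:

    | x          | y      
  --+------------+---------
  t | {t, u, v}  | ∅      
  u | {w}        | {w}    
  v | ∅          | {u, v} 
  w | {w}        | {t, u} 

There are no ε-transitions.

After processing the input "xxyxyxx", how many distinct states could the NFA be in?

4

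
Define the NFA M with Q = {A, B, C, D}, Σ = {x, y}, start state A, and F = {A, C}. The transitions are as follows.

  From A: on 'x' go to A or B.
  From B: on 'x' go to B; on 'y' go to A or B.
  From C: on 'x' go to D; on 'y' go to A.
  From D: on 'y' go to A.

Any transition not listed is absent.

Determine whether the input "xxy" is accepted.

Start in {A}.
Read 'x': A→{A, B}; now {A, B}.
Read 'x': A→{A, B}, B→{B}; now {A, B}.
Read 'y': A→∅, B→{A, B}; now {A, B}.
The final set {A, B} contains the accepting state A.

Yes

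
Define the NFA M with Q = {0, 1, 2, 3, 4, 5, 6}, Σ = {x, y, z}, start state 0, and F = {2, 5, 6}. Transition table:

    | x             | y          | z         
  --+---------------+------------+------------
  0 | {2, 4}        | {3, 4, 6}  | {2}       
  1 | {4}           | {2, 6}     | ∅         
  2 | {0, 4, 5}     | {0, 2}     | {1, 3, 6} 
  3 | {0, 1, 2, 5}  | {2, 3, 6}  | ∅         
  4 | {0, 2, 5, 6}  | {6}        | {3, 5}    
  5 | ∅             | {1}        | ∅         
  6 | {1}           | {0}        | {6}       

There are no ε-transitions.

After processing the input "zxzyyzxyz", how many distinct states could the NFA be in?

Start in {0}.
Read 'z': 0→{2}; now {2}.
Read 'x': 2→{0, 4, 5}; now {0, 4, 5}.
Read 'z': 0→{2}, 4→{3, 5}, 5→∅; now {2, 3, 5}.
Read 'y': 2→{0, 2}, 3→{2, 3, 6}, 5→{1}; now {0, 1, 2, 3, 6}.
Read 'y': 0→{3, 4, 6}, 1→{2, 6}, 2→{0, 2}, 3→{2, 3, 6}, 6→{0}; now {0, 2, 3, 4, 6}.
Read 'z': 0→{2}, 2→{1, 3, 6}, 3→∅, 4→{3, 5}, 6→{6}; now {1, 2, 3, 5, 6}.
Read 'x': 1→{4}, 2→{0, 4, 5}, 3→{0, 1, 2, 5}, 5→∅, 6→{1}; now {0, 1, 2, 4, 5}.
Read 'y': 0→{3, 4, 6}, 1→{2, 6}, 2→{0, 2}, 4→{6}, 5→{1}; now {0, 1, 2, 3, 4, 6}.
Read 'z': 0→{2}, 1→∅, 2→{1, 3, 6}, 3→∅, 4→{3, 5}, 6→{6}; now {1, 2, 3, 5, 6}.
That set has 5 states.

5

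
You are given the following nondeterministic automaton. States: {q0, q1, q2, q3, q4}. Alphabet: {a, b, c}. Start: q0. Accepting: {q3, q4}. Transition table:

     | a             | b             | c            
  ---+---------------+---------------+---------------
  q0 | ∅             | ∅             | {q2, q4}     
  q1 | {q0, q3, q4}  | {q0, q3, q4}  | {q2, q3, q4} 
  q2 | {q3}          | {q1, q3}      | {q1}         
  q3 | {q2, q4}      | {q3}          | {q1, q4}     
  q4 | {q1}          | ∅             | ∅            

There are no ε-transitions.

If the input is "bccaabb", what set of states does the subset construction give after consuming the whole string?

∅

Start in {q0}.
Read 'b': {q0} → ∅.
The set is empty and remains empty for the remaining 6 symbols.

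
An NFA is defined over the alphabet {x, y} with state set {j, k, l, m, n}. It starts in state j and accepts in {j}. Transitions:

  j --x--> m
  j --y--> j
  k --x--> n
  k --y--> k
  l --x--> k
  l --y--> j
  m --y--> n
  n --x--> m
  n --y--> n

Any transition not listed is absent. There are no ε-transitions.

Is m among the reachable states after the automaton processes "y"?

No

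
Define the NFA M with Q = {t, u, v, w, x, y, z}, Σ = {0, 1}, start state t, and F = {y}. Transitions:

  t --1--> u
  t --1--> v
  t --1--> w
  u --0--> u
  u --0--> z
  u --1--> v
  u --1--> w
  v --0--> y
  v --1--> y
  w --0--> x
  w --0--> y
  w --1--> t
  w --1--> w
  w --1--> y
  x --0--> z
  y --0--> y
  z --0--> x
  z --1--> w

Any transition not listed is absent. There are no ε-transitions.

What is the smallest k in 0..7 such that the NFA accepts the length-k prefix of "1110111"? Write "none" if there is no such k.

Start in {t}.
Read '1': {t} → {u, v, w}.
Read '1': {u, v, w} → {t, v, w, y}.
None of the earlier sets intersect F, but {t, v, w, y} does.

2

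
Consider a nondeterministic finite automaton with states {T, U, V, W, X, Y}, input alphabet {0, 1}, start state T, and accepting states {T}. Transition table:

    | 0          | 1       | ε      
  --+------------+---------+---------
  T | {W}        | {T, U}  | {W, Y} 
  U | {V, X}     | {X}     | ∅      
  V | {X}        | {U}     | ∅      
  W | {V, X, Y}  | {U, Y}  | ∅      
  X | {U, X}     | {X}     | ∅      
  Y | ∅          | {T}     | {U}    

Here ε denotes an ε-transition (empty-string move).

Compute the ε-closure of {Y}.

Begin with {Y}.
ε-move Y → U; add U.

{U, Y}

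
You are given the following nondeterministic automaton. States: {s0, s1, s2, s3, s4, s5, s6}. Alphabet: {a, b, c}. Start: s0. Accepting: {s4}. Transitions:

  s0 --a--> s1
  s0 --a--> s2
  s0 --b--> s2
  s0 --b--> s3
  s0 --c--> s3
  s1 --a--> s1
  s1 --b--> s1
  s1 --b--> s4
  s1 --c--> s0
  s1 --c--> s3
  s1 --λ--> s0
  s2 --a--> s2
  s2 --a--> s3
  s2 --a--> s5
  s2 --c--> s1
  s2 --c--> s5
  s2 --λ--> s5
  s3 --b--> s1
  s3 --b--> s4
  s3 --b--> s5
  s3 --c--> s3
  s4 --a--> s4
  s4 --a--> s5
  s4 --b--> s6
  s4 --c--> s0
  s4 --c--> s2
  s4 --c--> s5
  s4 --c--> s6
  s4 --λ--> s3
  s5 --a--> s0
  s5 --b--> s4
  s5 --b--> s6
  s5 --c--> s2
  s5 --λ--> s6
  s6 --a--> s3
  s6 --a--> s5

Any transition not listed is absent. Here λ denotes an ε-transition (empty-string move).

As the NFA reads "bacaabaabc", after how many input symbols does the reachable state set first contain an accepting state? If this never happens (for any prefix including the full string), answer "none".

6

Start in {s0}.
Read 'b': s0→{s2, s3}; union {s2, s3}; ε-closure = {s2, s3, s5, s6}.
Read 'a': s2→{s2, s3, s5}, s3→∅, s5→{s0}, s6→{s3, s5}; union {s0, s2, s3, s5}; ε-closure = {s0, s2, s3, s5, s6}.
Read 'c': s0→{s3}, s2→{s1, s5}, s3→{s3}, s5→{s2}, s6→∅; union {s1, s2, s3, s5}; ε-closure = {s0, s1, s2, s3, s5, s6}.
Read 'a': s0→{s1, s2}, s1→{s1}, s2→{s2, s3, s5}, s3→∅, s5→{s0}, s6→{s3, s5}; union {s0, s1, s2, s3, s5}; ε-closure = {s0, s1, s2, s3, s5, s6}.
Read 'a': s0→{s1, s2}, s1→{s1}, s2→{s2, s3, s5}, s3→∅, s5→{s0}, s6→{s3, s5}; union {s0, s1, s2, s3, s5}; ε-closure = {s0, s1, s2, s3, s5, s6}.
Read 'b': s0→{s2, s3}, s1→{s1, s4}, s2→∅, s3→{s1, s4, s5}, s5→{s4, s6}, s6→∅; union {s1, s2, s3, s4, s5, s6}; ε-closure = {s0, s1, s2, s3, s4, s5, s6}.
None of the earlier sets intersect F, but {s0, s1, s2, s3, s4, s5, s6} does.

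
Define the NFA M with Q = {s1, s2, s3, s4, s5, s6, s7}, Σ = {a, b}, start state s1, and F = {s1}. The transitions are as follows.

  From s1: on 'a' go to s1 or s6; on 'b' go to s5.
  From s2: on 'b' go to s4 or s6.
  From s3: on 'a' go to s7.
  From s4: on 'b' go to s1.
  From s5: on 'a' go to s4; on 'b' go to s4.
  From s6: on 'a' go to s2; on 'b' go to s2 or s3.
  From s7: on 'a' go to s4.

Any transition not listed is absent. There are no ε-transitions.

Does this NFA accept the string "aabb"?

Start in {s1}.
Read 'a': {s1} → {s1, s6}.
Read 'a': {s1, s6} → {s1, s2, s6}.
Read 'b': {s1, s2, s6} → {s2, s3, s4, s5, s6}.
Read 'b': {s2, s3, s4, s5, s6} → {s1, s2, s3, s4, s6}.
The final set {s1, s2, s3, s4, s6} contains the accepting state s1.

Yes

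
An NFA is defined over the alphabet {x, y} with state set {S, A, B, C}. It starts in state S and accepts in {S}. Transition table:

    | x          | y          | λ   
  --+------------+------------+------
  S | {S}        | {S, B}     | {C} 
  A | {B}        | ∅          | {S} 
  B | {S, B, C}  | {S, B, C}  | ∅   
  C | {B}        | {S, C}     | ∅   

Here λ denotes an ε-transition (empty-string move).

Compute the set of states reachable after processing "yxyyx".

Start: ε-closure({S}) = {S, C}.
Read 'y': S→{S, B}, C→{S, C}; now {S, B, C}.
Read 'x': S→{S}, B→{S, B, C}, C→{B}; now {S, B, C}.
Read 'y': S→{S, B}, B→{S, B, C}, C→{S, C}; now {S, B, C}.
Read 'y': S→{S, B}, B→{S, B, C}, C→{S, C}; now {S, B, C}.
Read 'x': S→{S}, B→{S, B, C}, C→{B}; now {S, B, C}.

{S, B, C}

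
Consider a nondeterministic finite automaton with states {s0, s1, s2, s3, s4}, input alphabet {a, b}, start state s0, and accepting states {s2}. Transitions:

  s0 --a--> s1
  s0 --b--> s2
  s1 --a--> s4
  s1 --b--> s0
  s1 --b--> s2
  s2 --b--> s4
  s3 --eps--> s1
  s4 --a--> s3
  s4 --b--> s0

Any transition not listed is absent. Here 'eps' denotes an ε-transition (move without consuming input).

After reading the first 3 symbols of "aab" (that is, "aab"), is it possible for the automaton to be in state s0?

Start in {s0}.
Read 'a': {s0} → {s1}.
Read 'a': {s1} → {s4}.
Read 'b': {s4} → {s0}.
State s0 is in {s0}.

Yes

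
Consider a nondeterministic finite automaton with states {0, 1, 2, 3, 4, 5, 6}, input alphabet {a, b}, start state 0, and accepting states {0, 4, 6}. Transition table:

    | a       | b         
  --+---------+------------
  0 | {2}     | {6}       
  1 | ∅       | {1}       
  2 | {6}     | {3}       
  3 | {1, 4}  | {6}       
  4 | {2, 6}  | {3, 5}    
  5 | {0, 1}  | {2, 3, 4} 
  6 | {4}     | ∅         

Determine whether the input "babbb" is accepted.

Start in {0}.
Read 'b': {0} → {6}.
Read 'a': {6} → {4}.
Read 'b': {4} → {3, 5}.
Read 'b': {3, 5} → {2, 3, 4, 6}.
Read 'b': {2, 3, 4, 6} → {3, 5, 6}.
The final set {3, 5, 6} contains the accepting state 6.

Yes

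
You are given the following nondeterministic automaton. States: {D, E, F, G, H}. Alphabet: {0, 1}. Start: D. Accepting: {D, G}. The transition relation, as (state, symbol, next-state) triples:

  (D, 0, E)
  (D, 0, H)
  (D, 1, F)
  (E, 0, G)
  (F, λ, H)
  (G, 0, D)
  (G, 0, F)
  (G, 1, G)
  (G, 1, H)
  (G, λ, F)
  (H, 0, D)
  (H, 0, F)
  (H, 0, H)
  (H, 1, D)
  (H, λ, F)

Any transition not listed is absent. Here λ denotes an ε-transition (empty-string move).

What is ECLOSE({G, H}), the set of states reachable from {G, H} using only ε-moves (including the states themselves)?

{F, G, H}

Begin with {G, H}.
ε-move H → F; add F.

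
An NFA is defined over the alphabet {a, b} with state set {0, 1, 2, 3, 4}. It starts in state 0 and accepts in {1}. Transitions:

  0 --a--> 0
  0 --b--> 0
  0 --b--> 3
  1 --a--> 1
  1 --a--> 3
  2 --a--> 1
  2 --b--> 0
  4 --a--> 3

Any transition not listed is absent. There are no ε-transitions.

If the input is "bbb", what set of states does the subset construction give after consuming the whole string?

{0, 3}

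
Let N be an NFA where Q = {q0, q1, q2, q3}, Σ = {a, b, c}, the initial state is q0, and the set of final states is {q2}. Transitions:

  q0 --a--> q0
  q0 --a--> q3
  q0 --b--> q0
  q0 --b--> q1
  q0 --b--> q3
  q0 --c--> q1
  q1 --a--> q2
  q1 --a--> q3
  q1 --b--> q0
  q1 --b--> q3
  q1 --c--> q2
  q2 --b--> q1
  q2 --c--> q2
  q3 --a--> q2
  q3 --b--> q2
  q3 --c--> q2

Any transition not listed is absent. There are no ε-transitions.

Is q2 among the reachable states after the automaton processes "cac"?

Yes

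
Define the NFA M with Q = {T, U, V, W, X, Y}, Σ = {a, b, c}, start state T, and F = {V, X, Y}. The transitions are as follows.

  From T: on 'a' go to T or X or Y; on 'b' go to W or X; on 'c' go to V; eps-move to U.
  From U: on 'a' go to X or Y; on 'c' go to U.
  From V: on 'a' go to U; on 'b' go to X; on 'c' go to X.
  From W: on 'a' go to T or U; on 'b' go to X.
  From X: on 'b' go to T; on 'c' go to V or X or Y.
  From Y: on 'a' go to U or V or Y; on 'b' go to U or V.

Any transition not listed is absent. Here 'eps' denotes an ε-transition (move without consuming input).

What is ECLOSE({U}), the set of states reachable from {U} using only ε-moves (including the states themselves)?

Begin with {U}.
No ε-moves leave this set, so the closure equals the set itself.

{U}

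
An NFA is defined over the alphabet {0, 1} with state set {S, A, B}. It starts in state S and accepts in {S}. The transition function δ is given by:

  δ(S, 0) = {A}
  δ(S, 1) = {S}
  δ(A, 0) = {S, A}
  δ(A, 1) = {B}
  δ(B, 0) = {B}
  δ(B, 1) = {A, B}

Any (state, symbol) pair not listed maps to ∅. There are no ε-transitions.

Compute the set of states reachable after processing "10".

Start in {S}.
Read '1': S→{S}; now {S}.
Read '0': S→{A}; now {A}.

{A}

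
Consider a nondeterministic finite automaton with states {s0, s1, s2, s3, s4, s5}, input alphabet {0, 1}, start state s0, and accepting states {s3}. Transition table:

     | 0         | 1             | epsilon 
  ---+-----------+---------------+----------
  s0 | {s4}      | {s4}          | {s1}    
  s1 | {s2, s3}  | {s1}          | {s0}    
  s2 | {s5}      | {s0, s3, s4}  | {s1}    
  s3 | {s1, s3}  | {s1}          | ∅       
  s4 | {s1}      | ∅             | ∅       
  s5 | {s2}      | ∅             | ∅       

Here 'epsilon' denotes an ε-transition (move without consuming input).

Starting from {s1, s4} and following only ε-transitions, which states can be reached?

Begin with {s1, s4}.
ε-move s1 → s0; add s0.

{s0, s1, s4}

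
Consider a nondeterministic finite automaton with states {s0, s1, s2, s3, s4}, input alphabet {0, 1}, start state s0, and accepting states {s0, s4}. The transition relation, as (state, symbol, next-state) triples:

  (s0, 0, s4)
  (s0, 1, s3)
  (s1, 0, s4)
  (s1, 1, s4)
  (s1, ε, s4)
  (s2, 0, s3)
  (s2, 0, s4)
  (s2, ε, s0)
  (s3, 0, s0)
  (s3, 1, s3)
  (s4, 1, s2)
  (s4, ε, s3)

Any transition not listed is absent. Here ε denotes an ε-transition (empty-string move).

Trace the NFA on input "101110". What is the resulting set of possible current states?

{s0}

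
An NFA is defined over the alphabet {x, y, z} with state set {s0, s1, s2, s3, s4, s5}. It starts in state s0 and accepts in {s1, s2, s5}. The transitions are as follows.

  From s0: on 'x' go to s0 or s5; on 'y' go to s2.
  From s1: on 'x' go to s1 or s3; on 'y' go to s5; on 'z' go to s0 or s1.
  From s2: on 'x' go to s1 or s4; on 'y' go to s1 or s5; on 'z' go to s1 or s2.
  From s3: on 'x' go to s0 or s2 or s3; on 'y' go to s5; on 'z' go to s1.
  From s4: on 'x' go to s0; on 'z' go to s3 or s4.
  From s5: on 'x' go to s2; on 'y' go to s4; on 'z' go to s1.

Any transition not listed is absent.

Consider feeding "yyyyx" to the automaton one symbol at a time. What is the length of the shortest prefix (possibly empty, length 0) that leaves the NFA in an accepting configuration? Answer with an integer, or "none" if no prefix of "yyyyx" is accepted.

Start in {s0}.
Read 'y': s0→{s2}; now {s2}.
None of the earlier sets intersect F, but {s2} does.

1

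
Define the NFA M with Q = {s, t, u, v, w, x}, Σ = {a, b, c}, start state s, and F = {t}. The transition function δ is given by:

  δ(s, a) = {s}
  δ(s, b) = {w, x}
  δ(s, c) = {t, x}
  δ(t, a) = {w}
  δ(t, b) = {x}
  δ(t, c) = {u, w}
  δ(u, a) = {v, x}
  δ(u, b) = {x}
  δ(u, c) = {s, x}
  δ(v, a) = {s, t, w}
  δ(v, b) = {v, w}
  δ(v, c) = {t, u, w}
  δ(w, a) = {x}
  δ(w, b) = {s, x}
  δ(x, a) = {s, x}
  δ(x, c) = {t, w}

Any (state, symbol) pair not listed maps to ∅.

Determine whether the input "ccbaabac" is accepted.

Start in {s}.
Read 'c': s→{t, x}; now {t, x}.
Read 'c': t→{u, w}, x→{t, w}; now {t, u, w}.
Read 'b': t→{x}, u→{x}, w→{s, x}; now {s, x}.
Read 'a': s→{s}, x→{s, x}; now {s, x}.
Read 'a': s→{s}, x→{s, x}; now {s, x}.
Read 'b': s→{w, x}, x→∅; now {w, x}.
Read 'a': w→{x}, x→{s, x}; now {s, x}.
Read 'c': s→{t, x}, x→{t, w}; now {t, w, x}.
The final set {t, w, x} contains the accepting state t.

Yes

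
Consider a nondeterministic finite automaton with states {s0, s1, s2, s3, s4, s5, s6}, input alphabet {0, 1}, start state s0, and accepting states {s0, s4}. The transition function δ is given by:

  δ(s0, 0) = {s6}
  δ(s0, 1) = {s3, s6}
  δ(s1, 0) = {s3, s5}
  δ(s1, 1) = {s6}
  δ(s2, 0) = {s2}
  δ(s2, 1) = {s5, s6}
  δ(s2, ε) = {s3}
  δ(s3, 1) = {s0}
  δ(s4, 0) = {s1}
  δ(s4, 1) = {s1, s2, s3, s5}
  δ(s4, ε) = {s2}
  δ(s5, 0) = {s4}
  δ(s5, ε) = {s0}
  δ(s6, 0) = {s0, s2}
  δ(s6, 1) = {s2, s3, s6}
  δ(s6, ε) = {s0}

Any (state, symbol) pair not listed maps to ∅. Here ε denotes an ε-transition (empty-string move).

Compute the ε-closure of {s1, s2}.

Begin with {s1, s2}.
ε-move s2 → s3; add s3.

{s1, s2, s3}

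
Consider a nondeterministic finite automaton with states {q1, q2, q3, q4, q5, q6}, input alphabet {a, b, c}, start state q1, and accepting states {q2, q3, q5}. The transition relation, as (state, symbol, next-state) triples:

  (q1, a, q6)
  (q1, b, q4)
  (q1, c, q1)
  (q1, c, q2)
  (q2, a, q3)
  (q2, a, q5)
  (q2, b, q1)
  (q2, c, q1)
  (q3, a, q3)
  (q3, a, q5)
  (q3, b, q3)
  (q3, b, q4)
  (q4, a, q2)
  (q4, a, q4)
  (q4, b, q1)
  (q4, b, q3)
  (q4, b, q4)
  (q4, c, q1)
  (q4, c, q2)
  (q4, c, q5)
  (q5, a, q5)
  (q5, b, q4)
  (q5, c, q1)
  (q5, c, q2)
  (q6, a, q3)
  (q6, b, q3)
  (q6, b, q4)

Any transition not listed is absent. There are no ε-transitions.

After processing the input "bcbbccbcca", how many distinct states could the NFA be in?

Start in {q1}.
Read 'b': q1→{q4}; now {q4}.
Read 'c': q4→{q1, q2, q5}; now {q1, q2, q5}.
Read 'b': q1→{q4}, q2→{q1}, q5→{q4}; now {q1, q4}.
Read 'b': q1→{q4}, q4→{q1, q3, q4}; now {q1, q3, q4}.
Read 'c': q1→{q1, q2}, q3→∅, q4→{q1, q2, q5}; now {q1, q2, q5}.
Read 'c': q1→{q1, q2}, q2→{q1}, q5→{q1, q2}; now {q1, q2}.
Read 'b': q1→{q4}, q2→{q1}; now {q1, q4}.
Read 'c': q1→{q1, q2}, q4→{q1, q2, q5}; now {q1, q2, q5}.
Read 'c': q1→{q1, q2}, q2→{q1}, q5→{q1, q2}; now {q1, q2}.
Read 'a': q1→{q6}, q2→{q3, q5}; now {q3, q5, q6}.
That set has 3 states.

3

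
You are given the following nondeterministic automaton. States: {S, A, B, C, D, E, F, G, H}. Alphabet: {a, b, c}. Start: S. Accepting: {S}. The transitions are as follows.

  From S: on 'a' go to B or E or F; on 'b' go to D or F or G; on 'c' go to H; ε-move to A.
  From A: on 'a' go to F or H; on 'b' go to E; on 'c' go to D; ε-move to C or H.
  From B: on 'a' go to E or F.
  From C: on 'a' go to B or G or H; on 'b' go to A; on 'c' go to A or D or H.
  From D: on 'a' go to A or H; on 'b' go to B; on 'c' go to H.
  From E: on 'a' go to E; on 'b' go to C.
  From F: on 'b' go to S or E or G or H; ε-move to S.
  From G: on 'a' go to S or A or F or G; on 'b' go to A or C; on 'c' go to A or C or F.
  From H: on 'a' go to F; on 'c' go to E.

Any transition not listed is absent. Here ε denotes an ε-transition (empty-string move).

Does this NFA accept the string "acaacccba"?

Yes

Start: ε-closure({S}) = {S, A, C, H}.
Read 'a': {S, A, C, H} → {S, A, B, C, E, F, G, H}.
Read 'c': {S, A, B, C, E, F, G, H} → {S, A, C, D, E, F, H}.
Read 'a': {S, A, C, D, E, F, H} → {S, A, B, C, E, F, G, H}.
Read 'a': {S, A, B, C, E, F, G, H} → {S, A, B, C, E, F, G, H}.
Read 'c': {S, A, B, C, E, F, G, H} → {S, A, C, D, E, F, H}.
Read 'c': {S, A, C, D, E, F, H} → {A, C, D, E, H}.
Read 'c': {A, C, D, E, H} → {A, C, D, E, H}.
Read 'b': {A, C, D, E, H} → {A, B, C, E, H}.
Read 'a': {A, B, C, E, H} → {S, A, B, C, E, F, G, H}.
The final set {S, A, B, C, E, F, G, H} contains the accepting state S.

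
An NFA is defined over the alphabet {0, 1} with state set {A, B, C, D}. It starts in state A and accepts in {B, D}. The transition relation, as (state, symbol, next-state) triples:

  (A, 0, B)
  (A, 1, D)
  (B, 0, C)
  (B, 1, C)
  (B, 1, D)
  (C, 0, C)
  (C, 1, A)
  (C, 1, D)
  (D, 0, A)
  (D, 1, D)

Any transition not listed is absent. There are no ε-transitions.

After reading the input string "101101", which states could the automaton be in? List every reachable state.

{D}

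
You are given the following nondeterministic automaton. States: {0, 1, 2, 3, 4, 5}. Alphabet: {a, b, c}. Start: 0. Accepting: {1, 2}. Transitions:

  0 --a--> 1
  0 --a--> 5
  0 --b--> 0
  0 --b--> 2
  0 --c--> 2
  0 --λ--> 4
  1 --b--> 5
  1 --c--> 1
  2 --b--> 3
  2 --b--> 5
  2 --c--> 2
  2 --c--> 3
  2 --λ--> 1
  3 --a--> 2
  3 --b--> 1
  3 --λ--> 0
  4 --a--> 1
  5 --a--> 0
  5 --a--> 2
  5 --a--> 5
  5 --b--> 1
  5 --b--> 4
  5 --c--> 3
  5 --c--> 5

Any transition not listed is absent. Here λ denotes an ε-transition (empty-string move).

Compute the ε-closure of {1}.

{1}

Begin with {1}.
No ε-moves leave this set, so the closure equals the set itself.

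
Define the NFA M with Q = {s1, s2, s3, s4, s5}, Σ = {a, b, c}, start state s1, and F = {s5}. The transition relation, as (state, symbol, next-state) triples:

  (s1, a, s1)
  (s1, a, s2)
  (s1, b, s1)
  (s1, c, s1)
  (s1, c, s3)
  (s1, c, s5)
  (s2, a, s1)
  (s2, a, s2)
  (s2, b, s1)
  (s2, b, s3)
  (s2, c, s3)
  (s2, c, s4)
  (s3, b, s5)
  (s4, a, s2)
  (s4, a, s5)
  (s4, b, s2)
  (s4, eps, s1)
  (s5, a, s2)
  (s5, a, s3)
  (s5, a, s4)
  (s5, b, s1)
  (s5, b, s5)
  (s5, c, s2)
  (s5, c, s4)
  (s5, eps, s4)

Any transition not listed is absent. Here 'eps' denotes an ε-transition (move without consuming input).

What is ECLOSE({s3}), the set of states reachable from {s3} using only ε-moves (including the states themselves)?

{s3}

Begin with {s3}.
No ε-moves leave this set, so the closure equals the set itself.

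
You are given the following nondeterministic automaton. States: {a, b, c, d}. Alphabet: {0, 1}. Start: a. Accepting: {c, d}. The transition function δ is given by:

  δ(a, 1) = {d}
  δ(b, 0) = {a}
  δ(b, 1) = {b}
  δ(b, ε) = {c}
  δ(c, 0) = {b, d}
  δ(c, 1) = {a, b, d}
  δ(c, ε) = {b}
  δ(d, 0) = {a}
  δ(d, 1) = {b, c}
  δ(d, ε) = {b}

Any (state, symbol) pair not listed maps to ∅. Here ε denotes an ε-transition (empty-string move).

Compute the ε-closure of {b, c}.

{b, c}

Begin with {b, c}.
No ε-moves leave this set, so the closure equals the set itself.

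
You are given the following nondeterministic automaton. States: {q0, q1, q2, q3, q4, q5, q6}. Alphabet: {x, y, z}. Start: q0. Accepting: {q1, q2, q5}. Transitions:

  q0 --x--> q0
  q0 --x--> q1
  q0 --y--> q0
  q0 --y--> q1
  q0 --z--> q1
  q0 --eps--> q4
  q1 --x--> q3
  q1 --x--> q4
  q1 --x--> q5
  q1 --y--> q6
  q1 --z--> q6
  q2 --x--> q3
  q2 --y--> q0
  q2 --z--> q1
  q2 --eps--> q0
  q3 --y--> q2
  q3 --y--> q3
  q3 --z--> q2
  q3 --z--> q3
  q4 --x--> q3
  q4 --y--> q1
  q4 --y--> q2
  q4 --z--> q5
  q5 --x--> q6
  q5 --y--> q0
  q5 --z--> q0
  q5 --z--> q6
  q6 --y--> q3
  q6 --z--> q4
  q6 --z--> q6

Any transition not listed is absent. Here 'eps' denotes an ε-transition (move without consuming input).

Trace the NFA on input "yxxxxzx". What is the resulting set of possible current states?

Start: ε-closure({q0}) = {q0, q4}.
Read 'y': {q0, q4} → {q0, q1, q2, q4}.
Read 'x': {q0, q1, q2, q4} → {q0, q1, q3, q4, q5}.
Read 'x': {q0, q1, q3, q4, q5} → {q0, q1, q3, q4, q5, q6}.
Read 'x': {q0, q1, q3, q4, q5, q6} → {q0, q1, q3, q4, q5, q6}.
Read 'x': {q0, q1, q3, q4, q5, q6} → {q0, q1, q3, q4, q5, q6}.
Read 'z': {q0, q1, q3, q4, q5, q6} → {q0, q1, q2, q3, q4, q5, q6}.
Read 'x': {q0, q1, q2, q3, q4, q5, q6} → {q0, q1, q3, q4, q5, q6}.

{q0, q1, q3, q4, q5, q6}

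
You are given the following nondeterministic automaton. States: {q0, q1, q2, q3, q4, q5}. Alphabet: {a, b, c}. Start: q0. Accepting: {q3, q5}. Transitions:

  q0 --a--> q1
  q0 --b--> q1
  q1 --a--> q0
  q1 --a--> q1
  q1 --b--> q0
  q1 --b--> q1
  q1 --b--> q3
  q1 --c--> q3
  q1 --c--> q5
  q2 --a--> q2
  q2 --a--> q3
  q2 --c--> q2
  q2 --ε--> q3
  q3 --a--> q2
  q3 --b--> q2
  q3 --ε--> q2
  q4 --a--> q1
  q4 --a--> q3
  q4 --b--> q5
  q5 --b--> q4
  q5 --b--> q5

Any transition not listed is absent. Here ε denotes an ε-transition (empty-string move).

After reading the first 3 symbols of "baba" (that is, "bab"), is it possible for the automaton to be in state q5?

No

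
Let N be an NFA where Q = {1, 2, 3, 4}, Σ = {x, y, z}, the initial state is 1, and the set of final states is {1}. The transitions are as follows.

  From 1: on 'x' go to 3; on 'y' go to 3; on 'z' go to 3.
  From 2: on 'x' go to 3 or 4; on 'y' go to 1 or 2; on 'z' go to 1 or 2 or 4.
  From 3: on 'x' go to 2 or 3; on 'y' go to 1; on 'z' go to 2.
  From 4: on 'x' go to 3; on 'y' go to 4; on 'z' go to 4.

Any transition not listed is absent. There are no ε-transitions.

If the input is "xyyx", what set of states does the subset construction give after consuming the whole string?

Start in {1}.
Read 'x': {1} → {3}.
Read 'y': {3} → {1}.
Read 'y': {1} → {3}.
Read 'x': {3} → {2, 3}.

{2, 3}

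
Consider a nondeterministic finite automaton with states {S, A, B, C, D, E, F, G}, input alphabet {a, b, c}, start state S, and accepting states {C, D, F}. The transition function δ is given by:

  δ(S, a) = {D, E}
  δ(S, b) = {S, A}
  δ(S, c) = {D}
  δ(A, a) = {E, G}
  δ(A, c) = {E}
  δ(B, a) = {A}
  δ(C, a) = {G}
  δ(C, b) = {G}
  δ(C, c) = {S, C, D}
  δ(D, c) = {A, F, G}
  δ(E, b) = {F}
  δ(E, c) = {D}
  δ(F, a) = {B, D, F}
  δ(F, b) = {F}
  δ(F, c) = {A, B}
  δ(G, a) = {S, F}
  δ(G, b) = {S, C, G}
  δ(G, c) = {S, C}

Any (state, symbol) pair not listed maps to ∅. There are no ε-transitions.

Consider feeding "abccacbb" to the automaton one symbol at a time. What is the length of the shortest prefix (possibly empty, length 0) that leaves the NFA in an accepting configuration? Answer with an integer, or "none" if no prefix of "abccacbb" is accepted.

1

Start in {S}.
Read 'a': S→{D, E}; now {D, E}.
None of the earlier sets intersect F, but {D, E} does.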